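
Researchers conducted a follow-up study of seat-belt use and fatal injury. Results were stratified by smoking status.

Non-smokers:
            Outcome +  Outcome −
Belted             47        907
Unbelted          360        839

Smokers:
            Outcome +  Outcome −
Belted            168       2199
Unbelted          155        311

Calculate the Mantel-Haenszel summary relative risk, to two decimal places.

0.19

RR_MH = Σ(aᵢ·n₀ᵢ/nᵢ) / Σ(cᵢ·n₁ᵢ/nᵢ), with n₁ᵢ = aᵢ+bᵢ (exposed), n₀ᵢ = cᵢ+dᵢ (unexposed), nᵢ = n₁ᵢ+n₀ᵢ.
Stratum 1 (Non-smokers): n₁ = 954, n₀ = 1199, n = 2153; a·n₀/n = 47·1199/2153 = 26.1742; c·n₁/n = 360·954/2153 = 159.5170
Stratum 2 (Smokers): n₁ = 2367, n₀ = 466, n = 2833; a·n₀/n = 168·466/2833 = 27.6343; c·n₁/n = 155·2367/2833 = 129.5041
RR_MH = (26.1742 + 27.6343) / (159.5170 + 129.5041) = 53.8085 / 289.0210 = 0.18617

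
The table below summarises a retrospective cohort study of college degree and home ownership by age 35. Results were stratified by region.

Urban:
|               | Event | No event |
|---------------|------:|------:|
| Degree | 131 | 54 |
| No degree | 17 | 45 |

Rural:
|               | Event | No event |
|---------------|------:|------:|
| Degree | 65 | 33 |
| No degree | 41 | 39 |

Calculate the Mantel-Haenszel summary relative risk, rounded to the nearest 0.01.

1.76

RR_MH = Σ(aᵢ·n₀ᵢ/nᵢ) / Σ(cᵢ·n₁ᵢ/nᵢ), with n₁ᵢ = aᵢ+bᵢ (exposed), n₀ᵢ = cᵢ+dᵢ (unexposed), nᵢ = n₁ᵢ+n₀ᵢ.
Stratum 1 (Urban): n₁ = 185, n₀ = 62, n = 247; a·n₀/n = 131·62/247 = 32.8826; c·n₁/n = 17·185/247 = 12.7328
Stratum 2 (Rural): n₁ = 98, n₀ = 80, n = 178; a·n₀/n = 65·80/178 = 29.2135; c·n₁/n = 41·98/178 = 22.5730
RR_MH = (32.8826 + 29.2135) / (12.7328 + 22.5730) = 62.0961 / 35.3058 = 1.75881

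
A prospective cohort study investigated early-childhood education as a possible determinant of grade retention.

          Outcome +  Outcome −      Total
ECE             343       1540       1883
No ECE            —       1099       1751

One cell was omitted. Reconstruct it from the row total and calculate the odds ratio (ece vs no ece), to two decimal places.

0.38

The missing cell is in the unexposed row: 1751 − 1099 = 652.
So a = 343, b = 1540, c = 652, d = 1099.
OR = (a·d)/(b·c) = (343 × 1099) / (1540 × 652) = 376957 / 1004080 = 0.37543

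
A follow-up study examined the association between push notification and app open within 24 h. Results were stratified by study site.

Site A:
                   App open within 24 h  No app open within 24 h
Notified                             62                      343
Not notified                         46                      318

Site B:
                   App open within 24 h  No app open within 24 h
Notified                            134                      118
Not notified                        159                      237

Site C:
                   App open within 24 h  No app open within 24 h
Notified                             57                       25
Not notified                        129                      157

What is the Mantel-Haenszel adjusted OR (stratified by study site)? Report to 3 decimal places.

1.699

OR_MH = Σ(aᵢdᵢ/nᵢ) / Σ(bᵢcᵢ/nᵢ), where nᵢ is the stratum total.
Stratum 1 (Site A): n = 769; a·d/n = 62·318/769 = 25.6385; b·c/n = 343·46/769 = 20.5176
Stratum 2 (Site B): n = 648; a·d/n = 134·237/648 = 49.0093; b·c/n = 118·159/648 = 28.9537
Stratum 3 (Site C): n = 368; a·d/n = 57·157/368 = 24.3179; b·c/n = 25·129/368 = 8.7636
OR_MH = (25.6385 + 49.0093 + 24.3179) / (20.5176 + 28.9537 + 8.7636) = 98.9657 / 58.2348 = 1.69942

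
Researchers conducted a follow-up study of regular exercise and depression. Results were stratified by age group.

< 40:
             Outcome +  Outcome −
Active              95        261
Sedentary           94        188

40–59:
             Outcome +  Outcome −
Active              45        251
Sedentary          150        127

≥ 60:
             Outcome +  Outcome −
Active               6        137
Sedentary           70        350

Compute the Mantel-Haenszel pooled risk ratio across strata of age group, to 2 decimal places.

RR_MH = Σ(aᵢ·n₀ᵢ/nᵢ) / Σ(cᵢ·n₁ᵢ/nᵢ), with n₁ᵢ = aᵢ+bᵢ (exposed), n₀ᵢ = cᵢ+dᵢ (unexposed), nᵢ = n₁ᵢ+n₀ᵢ.
Stratum 1 (< 40): n₁ = 356, n₀ = 282, n = 638; a·n₀/n = 95·282/638 = 41.9906; c·n₁/n = 94·356/638 = 52.4514
Stratum 2 (40–59): n₁ = 296, n₀ = 277, n = 573; a·n₀/n = 45·277/573 = 21.7539; c·n₁/n = 150·296/573 = 77.4869
Stratum 3 (≥ 60): n₁ = 143, n₀ = 420, n = 563; a·n₀/n = 6·420/563 = 4.4760; c·n₁/n = 70·143/563 = 17.7798
RR_MH = (41.9906 + 21.7539 + 4.4760) / (52.4514 + 77.4869 + 17.7798) = 68.2205 / 147.7181 = 0.46183

0.46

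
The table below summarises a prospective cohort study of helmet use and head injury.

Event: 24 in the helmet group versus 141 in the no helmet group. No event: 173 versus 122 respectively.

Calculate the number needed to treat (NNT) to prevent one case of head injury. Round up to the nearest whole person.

Risk in treated group = 24/197 = 0.12183; risk in control = 141/263 = 0.53612.
Absolute risk reduction = 0.53612 − 0.12183 = 0.41429
NNT = 1 / ARR = 1 / 0.41429 = 2.414 → round up → 3

3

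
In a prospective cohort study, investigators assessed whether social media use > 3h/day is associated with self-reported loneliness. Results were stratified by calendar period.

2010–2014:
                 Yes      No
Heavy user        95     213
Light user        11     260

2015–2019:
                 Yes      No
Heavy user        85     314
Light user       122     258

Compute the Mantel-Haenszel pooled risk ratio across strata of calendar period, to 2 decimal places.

RR_MH = Σ(aᵢ·n₀ᵢ/nᵢ) / Σ(cᵢ·n₁ᵢ/nᵢ), with n₁ᵢ = aᵢ+bᵢ (exposed), n₀ᵢ = cᵢ+dᵢ (unexposed), nᵢ = n₁ᵢ+n₀ᵢ.
Stratum 1 (2010–2014): n₁ = 308, n₀ = 271, n = 579; a·n₀/n = 95·271/579 = 44.4646; c·n₁/n = 11·308/579 = 5.8515
Stratum 2 (2015–2019): n₁ = 399, n₀ = 380, n = 779; a·n₀/n = 85·380/779 = 41.4634; c·n₁/n = 122·399/779 = 62.4878
RR_MH = (44.4646 + 41.4634) / (5.8515 + 62.4878) = 85.9280 / 68.3393 = 1.25737

1.26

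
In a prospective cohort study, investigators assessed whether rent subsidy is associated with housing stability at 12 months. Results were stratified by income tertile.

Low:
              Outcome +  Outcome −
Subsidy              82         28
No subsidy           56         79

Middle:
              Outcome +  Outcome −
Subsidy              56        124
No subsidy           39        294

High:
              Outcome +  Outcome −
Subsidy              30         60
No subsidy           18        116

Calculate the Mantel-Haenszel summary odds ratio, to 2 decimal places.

OR_MH = Σ(aᵢdᵢ/nᵢ) / Σ(bᵢcᵢ/nᵢ), where nᵢ is the stratum total.
Stratum 1 (Low): n = 245; a·d/n = 82·79/245 = 26.4408; b·c/n = 28·56/245 = 6.4000
Stratum 2 (Middle): n = 513; a·d/n = 56·294/513 = 32.0936; b·c/n = 124·39/513 = 9.4269
Stratum 3 (High): n = 224; a·d/n = 30·116/224 = 15.5357; b·c/n = 60·18/224 = 4.8214
OR_MH = (26.4408 + 32.0936 + 15.5357) / (6.4000 + 9.4269 + 4.8214) = 74.0701 / 20.6483 = 3.58722

3.59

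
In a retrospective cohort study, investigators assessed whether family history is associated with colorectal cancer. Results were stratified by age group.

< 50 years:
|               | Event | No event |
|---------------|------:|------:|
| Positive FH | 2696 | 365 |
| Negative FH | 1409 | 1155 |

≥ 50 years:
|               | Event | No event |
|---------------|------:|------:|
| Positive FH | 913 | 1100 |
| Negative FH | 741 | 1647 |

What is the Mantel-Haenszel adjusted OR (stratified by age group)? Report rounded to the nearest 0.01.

3.24

OR_MH = Σ(aᵢdᵢ/nᵢ) / Σ(bᵢcᵢ/nᵢ), where nᵢ is the stratum total.
Stratum 1 (< 50 years): n = 5625; a·d/n = 2696·1155/5625 = 553.5787; b·c/n = 365·1409/5625 = 91.4284
Stratum 2 (≥ 50 years): n = 4401; a·d/n = 913·1647/4401 = 341.6748; b·c/n = 1100·741/4401 = 185.2079
OR_MH = (553.5787 + 341.6748) / (91.4284 + 185.2079) = 895.2535 / 276.6364 = 3.23621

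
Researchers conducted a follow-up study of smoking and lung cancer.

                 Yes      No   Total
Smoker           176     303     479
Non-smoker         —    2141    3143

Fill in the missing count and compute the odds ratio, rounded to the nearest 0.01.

1.24

The missing cell is in the unexposed row: 3143 − 2141 = 1002.
So a = 176, b = 303, c = 1002, d = 2141.
OR = (a·d)/(b·c) = (176 × 2141) / (303 × 1002) = 376816 / 303606 = 1.24113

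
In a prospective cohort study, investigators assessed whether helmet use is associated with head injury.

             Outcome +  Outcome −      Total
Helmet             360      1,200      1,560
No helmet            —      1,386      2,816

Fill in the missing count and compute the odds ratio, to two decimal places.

0.29

The missing cell is in the unexposed row: 2816 − 1386 = 1430.
So a = 360, b = 1200, c = 1430, d = 1386.
OR = (a·d)/(b·c) = (360 × 1386) / (1200 × 1430) = 498960 / 1716000 = 0.29077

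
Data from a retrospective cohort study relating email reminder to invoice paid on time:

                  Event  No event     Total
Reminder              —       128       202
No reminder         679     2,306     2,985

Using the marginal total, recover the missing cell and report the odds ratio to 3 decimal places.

The missing cell is in the exposed row: 202 − 128 = 74.
So a = 74, b = 128, c = 679, d = 2306.
OR = (a·d)/(b·c) = (74 × 2306) / (128 × 679) = 170644 / 86912 = 1.96341

1.963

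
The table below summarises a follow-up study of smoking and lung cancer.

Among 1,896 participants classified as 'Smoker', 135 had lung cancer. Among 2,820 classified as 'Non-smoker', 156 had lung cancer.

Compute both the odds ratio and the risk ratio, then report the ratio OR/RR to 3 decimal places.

From the description: a = 135, b = 1761, c = 156, d = 2664.
OR = (135·2664)/(1761·156) = 359640/274716 = 1.30913
Risk in exposed = 135/1896 = 0.07120; risk in unexposed = 156/2820 = 0.05532; RR = 1.28712
OR/RR = 1.30913 / 1.28712 = 1.01710
The outcome is rare in both groups, so OR ≈ RR (ratio near 1).

1.017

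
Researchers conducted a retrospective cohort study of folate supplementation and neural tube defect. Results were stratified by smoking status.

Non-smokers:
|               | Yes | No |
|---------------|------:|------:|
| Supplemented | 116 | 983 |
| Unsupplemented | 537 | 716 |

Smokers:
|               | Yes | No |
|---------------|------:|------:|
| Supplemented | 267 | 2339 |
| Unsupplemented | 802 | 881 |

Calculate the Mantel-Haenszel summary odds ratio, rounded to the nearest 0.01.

OR_MH = Σ(aᵢdᵢ/nᵢ) / Σ(bᵢcᵢ/nᵢ), where nᵢ is the stratum total.
Stratum 1 (Non-smokers): n = 2352; a·d/n = 116·716/2352 = 35.3129; b·c/n = 983·537/2352 = 224.4349
Stratum 2 (Smokers): n = 4289; a·d/n = 267·881/4289 = 54.8443; b·c/n = 2339·802/4289 = 437.3696
OR_MH = (35.3129 + 54.8443) / (224.4349 + 437.3696) = 90.1572 / 661.8045 = 0.13623

0.14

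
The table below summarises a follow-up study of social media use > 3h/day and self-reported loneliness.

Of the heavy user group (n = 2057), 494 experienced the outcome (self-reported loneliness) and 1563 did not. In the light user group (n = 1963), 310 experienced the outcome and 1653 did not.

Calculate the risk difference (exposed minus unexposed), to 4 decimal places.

From the description: a = 494, b = 1563, c = 310, d = 1653.
Risk in exposed = 494/2057 = 0.240156; risk in unexposed = 310/1963 = 0.157922.
Risk difference = 0.240156 − 0.157922 = 0.082234

0.0822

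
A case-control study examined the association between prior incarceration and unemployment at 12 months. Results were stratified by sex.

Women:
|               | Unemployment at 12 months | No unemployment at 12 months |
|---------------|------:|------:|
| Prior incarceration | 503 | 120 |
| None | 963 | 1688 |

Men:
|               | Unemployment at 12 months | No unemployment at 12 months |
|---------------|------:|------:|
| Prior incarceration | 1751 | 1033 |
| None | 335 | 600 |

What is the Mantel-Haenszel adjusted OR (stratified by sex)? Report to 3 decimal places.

OR_MH = Σ(aᵢdᵢ/nᵢ) / Σ(bᵢcᵢ/nᵢ), where nᵢ is the stratum total.
Stratum 1 (Women): n = 3274; a·d/n = 503·1688/3274 = 259.3354; b·c/n = 120·963/3274 = 35.2963
Stratum 2 (Men): n = 3719; a·d/n = 1751·600/3719 = 282.4953; b·c/n = 1033·335/3719 = 93.0506
OR_MH = (259.3354 + 282.4953) / (35.2963 + 93.0506) = 541.8307 / 128.3468 = 4.22161

4.222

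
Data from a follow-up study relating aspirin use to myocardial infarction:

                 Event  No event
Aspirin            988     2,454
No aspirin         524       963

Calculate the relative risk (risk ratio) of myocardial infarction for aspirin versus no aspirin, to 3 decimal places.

0.815

Cells: a = 988, b = 2454, c = 524, d = 963.
Risk in exposed = 988/3442 = 0.28704; risk in unexposed = 524/1487 = 0.35239.
RR = 0.28704 / 0.35239 = 0.81457
The risk is 19% lower among the exposed than among the unexposed.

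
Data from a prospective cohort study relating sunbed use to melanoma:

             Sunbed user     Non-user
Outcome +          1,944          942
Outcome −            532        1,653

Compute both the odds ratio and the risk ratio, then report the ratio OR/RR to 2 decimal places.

Reading the table with exposure as columns: a = 1944 (Sunbed user, case), b = 532 (Sunbed user, non-case), c = 942 (Non-user, case), d = 1653.
OR = (1944·1653)/(532·942) = 3213432/501144 = 6.41219
Risk in exposed = 1944/2476 = 0.78514; risk in unexposed = 942/2595 = 0.36301; RR = 2.16288
OR/RR = 6.41219 / 2.16288 = 2.96466
The outcome is not rare, so the OR lies further from 1 than the RR.

2.96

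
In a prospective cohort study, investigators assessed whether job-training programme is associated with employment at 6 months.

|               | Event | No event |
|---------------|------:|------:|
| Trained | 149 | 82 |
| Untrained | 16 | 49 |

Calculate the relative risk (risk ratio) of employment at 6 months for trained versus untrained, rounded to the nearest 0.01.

2.62

Cells: a = 149, b = 82, c = 16, d = 49.
Risk in exposed = 149/231 = 0.64502; risk in unexposed = 16/65 = 0.24615.
RR = 0.64502 / 0.24615 = 2.62040
The risk among the exposed is 2.62 times that among the unexposed.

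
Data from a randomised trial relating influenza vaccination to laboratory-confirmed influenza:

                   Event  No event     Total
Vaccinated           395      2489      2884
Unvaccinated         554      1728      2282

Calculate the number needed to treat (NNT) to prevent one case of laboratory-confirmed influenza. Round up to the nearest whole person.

Risk in treated group = 395/2884 = 0.13696; risk in control = 554/2282 = 0.24277.
Absolute risk reduction = 0.24277 − 0.13696 = 0.10581
NNT = 1 / ARR = 1 / 0.10581 = 9.451 → round up → 10

10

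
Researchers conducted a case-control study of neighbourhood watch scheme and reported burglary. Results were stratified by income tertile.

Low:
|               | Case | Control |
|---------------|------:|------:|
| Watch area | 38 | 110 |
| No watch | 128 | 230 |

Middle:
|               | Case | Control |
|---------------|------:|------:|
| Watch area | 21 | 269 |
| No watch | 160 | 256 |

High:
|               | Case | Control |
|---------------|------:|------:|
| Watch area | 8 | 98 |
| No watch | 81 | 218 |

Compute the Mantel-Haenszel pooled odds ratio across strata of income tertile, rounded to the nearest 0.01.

0.27

OR_MH = Σ(aᵢdᵢ/nᵢ) / Σ(bᵢcᵢ/nᵢ), where nᵢ is the stratum total.
Stratum 1 (Low): n = 506; a·d/n = 38·230/506 = 17.2727; b·c/n = 110·128/506 = 27.8261
Stratum 2 (Middle): n = 706; a·d/n = 21·256/706 = 7.6147; b·c/n = 269·160/706 = 60.9632
Stratum 3 (High): n = 405; a·d/n = 8·218/405 = 4.3062; b·c/n = 98·81/405 = 19.6000
OR_MH = (17.2727 + 7.6147 + 4.3062) / (27.8261 + 60.9632 + 19.6000) = 29.1936 / 108.3893 = 0.26934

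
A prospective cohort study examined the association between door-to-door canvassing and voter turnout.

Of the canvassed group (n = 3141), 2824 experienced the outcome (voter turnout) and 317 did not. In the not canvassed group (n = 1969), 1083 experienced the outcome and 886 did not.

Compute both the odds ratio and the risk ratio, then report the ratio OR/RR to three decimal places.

From the description: a = 2824, b = 317, c = 1083, d = 886.
OR = (2824·886)/(317·1083) = 2502064/343311 = 7.28804
Risk in exposed = 2824/3141 = 0.89908; risk in unexposed = 1083/1969 = 0.55003; RR = 1.63461
OR/RR = 7.28804 / 1.63461 = 4.45858
The outcome is not rare, so the OR lies further from 1 than the RR.

4.459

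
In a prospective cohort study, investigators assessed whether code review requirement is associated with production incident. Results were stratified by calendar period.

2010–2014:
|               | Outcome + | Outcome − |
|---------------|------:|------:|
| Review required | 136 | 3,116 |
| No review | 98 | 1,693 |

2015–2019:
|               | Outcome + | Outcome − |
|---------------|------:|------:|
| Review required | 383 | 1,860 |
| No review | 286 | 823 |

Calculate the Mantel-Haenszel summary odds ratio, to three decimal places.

0.637

OR_MH = Σ(aᵢdᵢ/nᵢ) / Σ(bᵢcᵢ/nᵢ), where nᵢ is the stratum total.
Stratum 1 (2010–2014): n = 5043; a·d/n = 136·1693/5043 = 45.6570; b·c/n = 3116·98/5043 = 60.5528
Stratum 2 (2015–2019): n = 3352; a·d/n = 383·823/3352 = 94.0361; b·c/n = 1860·286/3352 = 158.6993
OR_MH = (45.6570 + 94.0361) / (60.5528 + 158.6993) = 139.6930 / 219.2521 = 0.63713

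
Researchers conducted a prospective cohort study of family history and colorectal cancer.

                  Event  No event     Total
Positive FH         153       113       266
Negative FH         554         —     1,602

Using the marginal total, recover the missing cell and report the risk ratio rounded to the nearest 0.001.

The missing cell is in the unexposed row: 1602 − 554 = 1048.
So a = 153, b = 113, c = 554, d = 1048.
RR = [a/(a+b)] / [c/(c+d)] = (153/266) / (554/1602) = 0.57519/0.34582 = 1.66327

1.663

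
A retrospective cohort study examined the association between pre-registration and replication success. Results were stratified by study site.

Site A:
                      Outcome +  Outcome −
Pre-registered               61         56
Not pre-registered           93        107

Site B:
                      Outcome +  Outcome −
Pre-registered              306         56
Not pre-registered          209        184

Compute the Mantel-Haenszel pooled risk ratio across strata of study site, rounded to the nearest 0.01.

1.47

RR_MH = Σ(aᵢ·n₀ᵢ/nᵢ) / Σ(cᵢ·n₁ᵢ/nᵢ), with n₁ᵢ = aᵢ+bᵢ (exposed), n₀ᵢ = cᵢ+dᵢ (unexposed), nᵢ = n₁ᵢ+n₀ᵢ.
Stratum 1 (Site A): n₁ = 117, n₀ = 200, n = 317; a·n₀/n = 61·200/317 = 38.4858; c·n₁/n = 93·117/317 = 34.3249
Stratum 2 (Site B): n₁ = 362, n₀ = 393, n = 755; a·n₀/n = 306·393/755 = 159.2821; c·n₁/n = 209·362/755 = 100.2093
RR_MH = (38.4858 + 159.2821) / (34.3249 + 100.2093) = 197.7679 / 134.5342 = 1.47002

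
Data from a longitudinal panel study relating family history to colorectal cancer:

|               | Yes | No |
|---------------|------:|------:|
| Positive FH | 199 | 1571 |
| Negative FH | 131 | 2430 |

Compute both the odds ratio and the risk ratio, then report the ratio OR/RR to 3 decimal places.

1.069

Cells: a = 199, b = 1571, c = 131, d = 2430.
OR = (199·2430)/(1571·131) = 483570/205801 = 2.34970
Risk in exposed = 199/1770 = 0.11243; risk in unexposed = 131/2561 = 0.05115; RR = 2.19795
OR/RR = 2.34970 / 2.19795 = 1.06904
The outcome is not rare, so the OR lies further from 1 than the RR.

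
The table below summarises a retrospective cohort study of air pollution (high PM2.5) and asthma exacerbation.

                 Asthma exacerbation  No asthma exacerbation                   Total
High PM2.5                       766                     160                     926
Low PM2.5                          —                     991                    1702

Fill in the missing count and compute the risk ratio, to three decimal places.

The missing cell is in the unexposed row: 1702 − 991 = 711.
So a = 766, b = 160, c = 711, d = 991.
RR = [a/(a+b)] / [c/(c+d)] = (766/926) / (711/1702) = 0.82721/0.41774 = 1.98019

1.980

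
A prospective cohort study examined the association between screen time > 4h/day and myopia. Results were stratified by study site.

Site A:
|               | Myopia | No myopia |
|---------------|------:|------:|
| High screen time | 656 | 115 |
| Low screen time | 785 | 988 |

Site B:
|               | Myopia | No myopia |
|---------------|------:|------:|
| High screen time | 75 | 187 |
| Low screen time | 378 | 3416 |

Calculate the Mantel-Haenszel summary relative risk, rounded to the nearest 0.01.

RR_MH = Σ(aᵢ·n₀ᵢ/nᵢ) / Σ(cᵢ·n₁ᵢ/nᵢ), with n₁ᵢ = aᵢ+bᵢ (exposed), n₀ᵢ = cᵢ+dᵢ (unexposed), nᵢ = n₁ᵢ+n₀ᵢ.
Stratum 1 (Site A): n₁ = 771, n₀ = 1773, n = 2544; a·n₀/n = 656·1773/2544 = 457.1887; c·n₁/n = 785·771/2544 = 237.9068
Stratum 2 (Site B): n₁ = 262, n₀ = 3794, n = 4056; a·n₀/n = 75·3794/4056 = 70.1553; c·n₁/n = 378·262/4056 = 24.4172
RR_MH = (457.1887 + 70.1553) / (237.9068 + 24.4172) = 527.3440 / 262.3240 = 2.01028

2.01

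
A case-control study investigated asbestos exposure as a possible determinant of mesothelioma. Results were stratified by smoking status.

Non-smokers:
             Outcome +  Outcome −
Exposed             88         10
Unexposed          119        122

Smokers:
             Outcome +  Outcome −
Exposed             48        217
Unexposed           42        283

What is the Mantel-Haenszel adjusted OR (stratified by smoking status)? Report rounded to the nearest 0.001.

OR_MH = Σ(aᵢdᵢ/nᵢ) / Σ(bᵢcᵢ/nᵢ), where nᵢ is the stratum total.
Stratum 1 (Non-smokers): n = 339; a·d/n = 88·122/339 = 31.6696; b·c/n = 10·119/339 = 3.5103
Stratum 2 (Smokers): n = 590; a·d/n = 48·283/590 = 23.0237; b·c/n = 217·42/590 = 15.4475
OR_MH = (31.6696 + 23.0237) / (3.5103 + 15.4475) = 54.6933 / 18.9578 = 2.88501

2.885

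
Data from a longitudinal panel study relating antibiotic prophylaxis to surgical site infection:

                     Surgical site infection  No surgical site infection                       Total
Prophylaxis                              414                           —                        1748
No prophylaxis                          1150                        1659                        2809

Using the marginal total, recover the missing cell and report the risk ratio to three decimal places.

0.579

The missing cell is in the exposed row: 1748 − 414 = 1334.
So a = 414, b = 1334, c = 1150, d = 1659.
RR = [a/(a+b)] / [c/(c+d)] = (414/1748) / (1150/2809) = 0.23684/0.40940 = 0.57851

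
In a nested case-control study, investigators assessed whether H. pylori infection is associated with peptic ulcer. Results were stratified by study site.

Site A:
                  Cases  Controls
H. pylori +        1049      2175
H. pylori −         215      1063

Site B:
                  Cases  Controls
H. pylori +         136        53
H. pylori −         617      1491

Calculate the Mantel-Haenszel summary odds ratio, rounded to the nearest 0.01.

2.84

OR_MH = Σ(aᵢdᵢ/nᵢ) / Σ(bᵢcᵢ/nᵢ), where nᵢ is the stratum total.
Stratum 1 (Site A): n = 4502; a·d/n = 1049·1063/4502 = 247.6870; b·c/n = 2175·215/4502 = 103.8705
Stratum 2 (Site B): n = 2297; a·d/n = 136·1491/2297 = 88.2786; b·c/n = 53·617/2297 = 14.2364
OR_MH = (247.6870 + 88.2786) / (103.8705 + 14.2364) = 335.9657 / 118.1069 = 2.84459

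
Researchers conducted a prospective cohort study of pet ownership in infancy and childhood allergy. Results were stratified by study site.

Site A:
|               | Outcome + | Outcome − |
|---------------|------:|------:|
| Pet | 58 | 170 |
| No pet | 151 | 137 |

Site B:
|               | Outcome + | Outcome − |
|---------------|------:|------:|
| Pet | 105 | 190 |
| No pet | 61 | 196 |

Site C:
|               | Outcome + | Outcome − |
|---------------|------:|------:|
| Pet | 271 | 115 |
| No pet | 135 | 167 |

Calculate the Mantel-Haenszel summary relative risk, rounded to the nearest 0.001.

1.144

RR_MH = Σ(aᵢ·n₀ᵢ/nᵢ) / Σ(cᵢ·n₁ᵢ/nᵢ), with n₁ᵢ = aᵢ+bᵢ (exposed), n₀ᵢ = cᵢ+dᵢ (unexposed), nᵢ = n₁ᵢ+n₀ᵢ.
Stratum 1 (Site A): n₁ = 228, n₀ = 288, n = 516; a·n₀/n = 58·288/516 = 32.3721; c·n₁/n = 151·228/516 = 66.7209
Stratum 2 (Site B): n₁ = 295, n₀ = 257, n = 552; a·n₀/n = 105·257/552 = 48.8859; c·n₁/n = 61·295/552 = 32.5996
Stratum 3 (Site C): n₁ = 386, n₀ = 302, n = 688; a·n₀/n = 271·302/688 = 118.9564; c·n₁/n = 135·386/688 = 75.7413
RR_MH = (32.3721 + 48.8859 + 118.9564) / (66.7209 + 32.5996 + 75.7413) = 200.2144 / 175.0618 = 1.14368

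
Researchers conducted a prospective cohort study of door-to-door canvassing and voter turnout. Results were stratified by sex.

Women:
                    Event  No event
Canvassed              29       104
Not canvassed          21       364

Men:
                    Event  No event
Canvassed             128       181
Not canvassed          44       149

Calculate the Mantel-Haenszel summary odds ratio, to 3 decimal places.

OR_MH = Σ(aᵢdᵢ/nᵢ) / Σ(bᵢcᵢ/nᵢ), where nᵢ is the stratum total.
Stratum 1 (Women): n = 518; a·d/n = 29·364/518 = 20.3784; b·c/n = 104·21/518 = 4.2162
Stratum 2 (Men): n = 502; a·d/n = 128·149/502 = 37.9920; b·c/n = 181·44/502 = 15.8645
OR_MH = (20.3784 + 37.9920) / (4.2162 + 15.8645) = 58.3704 / 20.0808 = 2.90678

2.907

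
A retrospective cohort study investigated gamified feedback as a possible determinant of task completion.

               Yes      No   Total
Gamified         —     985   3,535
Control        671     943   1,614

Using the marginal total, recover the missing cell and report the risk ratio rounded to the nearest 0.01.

The missing cell is in the exposed row: 3535 − 985 = 2550.
So a = 2550, b = 985, c = 671, d = 943.
RR = [a/(a+b)] / [c/(c+d)] = (2550/3535) / (671/1614) = 0.72136/0.41574 = 1.73513

1.74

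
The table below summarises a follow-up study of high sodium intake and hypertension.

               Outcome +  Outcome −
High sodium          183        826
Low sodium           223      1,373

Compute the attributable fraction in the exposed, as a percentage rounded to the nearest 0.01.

22.96

Cells: a = 183, b = 826, c = 223, d = 1373.
Risk in exposed = 183/1009 = 0.18137; risk in unexposed = 223/1596 = 0.13972.
RR = 0.18137/0.13972 = 1.29804
AR% = (RR − 1)/RR × 100 = (1.29804 − 1)/1.29804 × 100 = 22.9607%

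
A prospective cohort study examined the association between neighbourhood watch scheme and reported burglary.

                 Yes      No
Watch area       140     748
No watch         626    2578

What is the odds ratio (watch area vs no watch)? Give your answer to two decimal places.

Cells: a = 140, b = 748, c = 626, d = 2578.
OR = (a·d)/(b·c) = (140 × 2578) / (748 × 626) = 360920 / 468248 = 0.77079
Exposure is associated with lower odds of reported burglary (OR = 0.77 < 1).

0.77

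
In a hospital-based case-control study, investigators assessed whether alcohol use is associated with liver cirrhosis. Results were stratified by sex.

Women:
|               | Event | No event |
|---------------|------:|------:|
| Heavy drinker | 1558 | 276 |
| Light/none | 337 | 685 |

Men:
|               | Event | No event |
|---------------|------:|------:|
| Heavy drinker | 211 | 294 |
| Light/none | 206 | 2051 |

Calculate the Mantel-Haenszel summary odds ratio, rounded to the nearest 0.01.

OR_MH = Σ(aᵢdᵢ/nᵢ) / Σ(bᵢcᵢ/nᵢ), where nᵢ is the stratum total.
Stratum 1 (Women): n = 2856; a·d/n = 1558·685/2856 = 373.6800; b·c/n = 276·337/2856 = 32.5672
Stratum 2 (Men): n = 2762; a·d/n = 211·2051/2762 = 156.6839; b·c/n = 294·206/2762 = 21.9276
OR_MH = (373.6800 + 156.6839) / (32.5672 + 21.9276) = 530.3639 / 54.4948 = 9.73237

9.73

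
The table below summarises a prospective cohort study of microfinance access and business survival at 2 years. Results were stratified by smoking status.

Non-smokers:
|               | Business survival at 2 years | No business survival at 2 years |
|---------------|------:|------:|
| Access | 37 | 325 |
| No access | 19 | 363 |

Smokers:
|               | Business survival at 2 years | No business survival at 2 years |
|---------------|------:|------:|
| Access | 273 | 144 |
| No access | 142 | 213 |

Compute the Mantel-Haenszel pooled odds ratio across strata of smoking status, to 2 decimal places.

OR_MH = Σ(aᵢdᵢ/nᵢ) / Σ(bᵢcᵢ/nᵢ), where nᵢ is the stratum total.
Stratum 1 (Non-smokers): n = 744; a·d/n = 37·363/744 = 18.0524; b·c/n = 325·19/744 = 8.2997
Stratum 2 (Smokers): n = 772; a·d/n = 273·213/772 = 75.3225; b·c/n = 144·142/772 = 26.4870
OR_MH = (18.0524 + 75.3225) / (8.2997 + 26.4870) = 93.3750 / 34.7868 = 2.68421

2.68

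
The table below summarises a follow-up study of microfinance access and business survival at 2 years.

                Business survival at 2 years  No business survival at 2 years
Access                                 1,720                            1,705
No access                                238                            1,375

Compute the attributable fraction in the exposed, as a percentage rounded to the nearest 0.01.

70.62

Cells: a = 1720, b = 1705, c = 238, d = 1375.
Risk in exposed = 1720/3425 = 0.50219; risk in unexposed = 238/1613 = 0.14755.
RR = 0.50219/0.14755 = 3.40350
AR% = (RR − 1)/RR × 100 = (3.40350 − 1)/3.40350 × 100 = 70.6184%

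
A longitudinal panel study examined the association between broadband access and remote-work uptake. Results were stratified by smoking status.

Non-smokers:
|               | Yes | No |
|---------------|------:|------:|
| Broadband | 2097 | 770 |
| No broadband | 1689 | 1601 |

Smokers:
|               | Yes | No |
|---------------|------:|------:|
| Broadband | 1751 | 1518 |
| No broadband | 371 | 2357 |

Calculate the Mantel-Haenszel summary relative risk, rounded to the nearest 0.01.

1.94

RR_MH = Σ(aᵢ·n₀ᵢ/nᵢ) / Σ(cᵢ·n₁ᵢ/nᵢ), with n₁ᵢ = aᵢ+bᵢ (exposed), n₀ᵢ = cᵢ+dᵢ (unexposed), nᵢ = n₁ᵢ+n₀ᵢ.
Stratum 1 (Non-smokers): n₁ = 2867, n₀ = 3290, n = 6157; a·n₀/n = 2097·3290/6157 = 1120.5344; c·n₁/n = 1689·2867/6157 = 786.4809
Stratum 2 (Smokers): n₁ = 3269, n₀ = 2728, n = 5997; a·n₀/n = 1751·2728/5997 = 796.5196; c·n₁/n = 371·3269/5997 = 202.2343
RR_MH = (1120.5344 + 796.5196) / (786.4809 + 202.2343) = 1917.0539 / 988.7152 = 1.93893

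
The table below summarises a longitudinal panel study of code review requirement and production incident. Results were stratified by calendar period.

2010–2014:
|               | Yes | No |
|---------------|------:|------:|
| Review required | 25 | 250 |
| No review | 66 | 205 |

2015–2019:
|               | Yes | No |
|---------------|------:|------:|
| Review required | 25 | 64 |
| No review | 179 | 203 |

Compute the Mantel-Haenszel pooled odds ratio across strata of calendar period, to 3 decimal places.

0.370

OR_MH = Σ(aᵢdᵢ/nᵢ) / Σ(bᵢcᵢ/nᵢ), where nᵢ is the stratum total.
Stratum 1 (2010–2014): n = 546; a·d/n = 25·205/546 = 9.3864; b·c/n = 250·66/546 = 30.2198
Stratum 2 (2015–2019): n = 471; a·d/n = 25·203/471 = 10.7749; b·c/n = 64·179/471 = 24.3227
OR_MH = (9.3864 + 10.7749) / (30.2198 + 24.3227) = 20.1614 / 54.5425 = 0.36965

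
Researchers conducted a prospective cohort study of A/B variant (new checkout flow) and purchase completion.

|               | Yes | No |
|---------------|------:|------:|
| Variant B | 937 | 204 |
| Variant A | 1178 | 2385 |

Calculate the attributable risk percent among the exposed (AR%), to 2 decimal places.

59.74

Cells: a = 937, b = 204, c = 1178, d = 2385.
Risk in exposed = 937/1141 = 0.82121; risk in unexposed = 1178/3563 = 0.33062.
RR = 0.82121/0.33062 = 2.48384
AR% = (RR − 1)/RR × 100 = (2.48384 − 1)/2.48384 × 100 = 59.7398%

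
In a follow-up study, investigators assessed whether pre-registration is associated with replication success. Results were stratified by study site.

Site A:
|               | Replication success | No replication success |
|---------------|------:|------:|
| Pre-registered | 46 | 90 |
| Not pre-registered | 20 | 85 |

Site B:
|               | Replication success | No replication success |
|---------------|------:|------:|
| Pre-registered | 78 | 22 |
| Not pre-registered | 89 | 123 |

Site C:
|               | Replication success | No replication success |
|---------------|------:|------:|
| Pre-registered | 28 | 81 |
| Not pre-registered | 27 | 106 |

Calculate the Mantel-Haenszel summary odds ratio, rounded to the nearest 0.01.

2.60

OR_MH = Σ(aᵢdᵢ/nᵢ) / Σ(bᵢcᵢ/nᵢ), where nᵢ is the stratum total.
Stratum 1 (Site A): n = 241; a·d/n = 46·85/241 = 16.2241; b·c/n = 90·20/241 = 7.4689
Stratum 2 (Site B): n = 312; a·d/n = 78·123/312 = 30.7500; b·c/n = 22·89/312 = 6.2756
Stratum 3 (Site C): n = 242; a·d/n = 28·106/242 = 12.2645; b·c/n = 81·27/242 = 9.0372
OR_MH = (16.2241 + 30.7500 + 12.2645) / (7.4689 + 6.2756 + 9.0372) = 59.2385 / 22.7817 = 2.60027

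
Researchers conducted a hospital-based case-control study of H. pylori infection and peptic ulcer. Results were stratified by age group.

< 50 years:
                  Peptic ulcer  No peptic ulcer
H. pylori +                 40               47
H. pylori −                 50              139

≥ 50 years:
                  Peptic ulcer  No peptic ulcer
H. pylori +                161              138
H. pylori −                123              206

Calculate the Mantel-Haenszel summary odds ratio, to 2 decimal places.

OR_MH = Σ(aᵢdᵢ/nᵢ) / Σ(bᵢcᵢ/nᵢ), where nᵢ is the stratum total.
Stratum 1 (< 50 years): n = 276; a·d/n = 40·139/276 = 20.1449; b·c/n = 47·50/276 = 8.5145
Stratum 2 (≥ 50 years): n = 628; a·d/n = 161·206/628 = 52.8121; b·c/n = 138·123/628 = 27.0287
OR_MH = (20.1449 + 52.8121) / (8.5145 + 27.0287) = 72.9570 / 35.5432 = 2.05263

2.05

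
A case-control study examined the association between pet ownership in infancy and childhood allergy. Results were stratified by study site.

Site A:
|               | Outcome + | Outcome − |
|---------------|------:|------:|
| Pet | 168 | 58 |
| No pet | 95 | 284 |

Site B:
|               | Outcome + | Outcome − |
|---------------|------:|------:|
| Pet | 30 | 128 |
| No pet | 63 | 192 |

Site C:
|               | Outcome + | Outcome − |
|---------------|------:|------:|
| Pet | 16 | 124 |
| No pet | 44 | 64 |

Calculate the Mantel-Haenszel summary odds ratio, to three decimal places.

1.915

OR_MH = Σ(aᵢdᵢ/nᵢ) / Σ(bᵢcᵢ/nᵢ), where nᵢ is the stratum total.
Stratum 1 (Site A): n = 605; a·d/n = 168·284/605 = 78.8628; b·c/n = 58·95/605 = 9.1074
Stratum 2 (Site B): n = 413; a·d/n = 30·192/413 = 13.9467; b·c/n = 128·63/413 = 19.5254
Stratum 3 (Site C): n = 248; a·d/n = 16·64/248 = 4.1290; b·c/n = 124·44/248 = 22.0000
OR_MH = (78.8628 + 13.9467 + 4.1290) / (9.1074 + 19.5254 + 22.0000) = 96.9386 / 50.6329 = 1.91454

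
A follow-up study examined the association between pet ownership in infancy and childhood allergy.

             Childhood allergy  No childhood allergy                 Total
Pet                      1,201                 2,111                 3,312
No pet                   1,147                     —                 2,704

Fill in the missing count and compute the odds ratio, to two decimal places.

The missing cell is in the unexposed row: 2704 − 1147 = 1557.
So a = 1201, b = 2111, c = 1147, d = 1557.
OR = (a·d)/(b·c) = (1201 × 1557) / (2111 × 1147) = 1869957 / 2421317 = 0.77229

0.77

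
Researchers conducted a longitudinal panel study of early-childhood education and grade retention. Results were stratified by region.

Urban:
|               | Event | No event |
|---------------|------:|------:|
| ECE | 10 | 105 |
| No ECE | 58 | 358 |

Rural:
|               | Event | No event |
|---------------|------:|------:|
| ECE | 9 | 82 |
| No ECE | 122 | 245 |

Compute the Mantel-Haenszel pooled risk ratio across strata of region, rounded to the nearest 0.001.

0.409

RR_MH = Σ(aᵢ·n₀ᵢ/nᵢ) / Σ(cᵢ·n₁ᵢ/nᵢ), with n₁ᵢ = aᵢ+bᵢ (exposed), n₀ᵢ = cᵢ+dᵢ (unexposed), nᵢ = n₁ᵢ+n₀ᵢ.
Stratum 1 (Urban): n₁ = 115, n₀ = 416, n = 531; a·n₀/n = 10·416/531 = 7.8343; c·n₁/n = 58·115/531 = 12.5612
Stratum 2 (Rural): n₁ = 91, n₀ = 367, n = 458; a·n₀/n = 9·367/458 = 7.2118; c·n₁/n = 122·91/458 = 24.2402
RR_MH = (7.8343 + 7.2118) / (12.5612 + 24.2402) = 15.0461 / 36.8014 = 0.40885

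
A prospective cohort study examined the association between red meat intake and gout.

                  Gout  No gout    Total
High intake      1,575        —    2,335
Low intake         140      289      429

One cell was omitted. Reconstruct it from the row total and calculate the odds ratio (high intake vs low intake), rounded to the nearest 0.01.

4.28

The missing cell is in the exposed row: 2335 − 1575 = 760.
So a = 1575, b = 760, c = 140, d = 289.
OR = (a·d)/(b·c) = (1575 × 289) / (760 × 140) = 455175 / 106400 = 4.27796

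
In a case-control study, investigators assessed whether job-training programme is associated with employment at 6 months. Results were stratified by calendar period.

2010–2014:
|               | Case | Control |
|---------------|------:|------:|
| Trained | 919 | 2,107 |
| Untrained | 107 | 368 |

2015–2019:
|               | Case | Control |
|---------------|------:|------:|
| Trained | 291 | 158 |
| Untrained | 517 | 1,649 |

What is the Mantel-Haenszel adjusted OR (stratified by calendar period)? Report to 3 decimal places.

2.929

OR_MH = Σ(aᵢdᵢ/nᵢ) / Σ(bᵢcᵢ/nᵢ), where nᵢ is the stratum total.
Stratum 1 (2010–2014): n = 3501; a·d/n = 919·368/3501 = 96.5987; b·c/n = 2107·107/3501 = 64.3956
Stratum 2 (2015–2019): n = 2615; a·d/n = 291·1649/2615 = 183.5025; b·c/n = 158·517/2615 = 31.2375
OR_MH = (96.5987 + 183.5025) / (64.3956 + 31.2375) = 280.1012 / 95.6331 = 2.92892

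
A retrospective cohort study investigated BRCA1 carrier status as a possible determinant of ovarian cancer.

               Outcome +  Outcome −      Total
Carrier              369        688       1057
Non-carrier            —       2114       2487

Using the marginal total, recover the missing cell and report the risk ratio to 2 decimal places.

2.33

The missing cell is in the unexposed row: 2487 − 2114 = 373.
So a = 369, b = 688, c = 373, d = 2114.
RR = [a/(a+b)] / [c/(c+d)] = (369/1057) / (373/2487) = 0.34910/0.14998 = 2.32765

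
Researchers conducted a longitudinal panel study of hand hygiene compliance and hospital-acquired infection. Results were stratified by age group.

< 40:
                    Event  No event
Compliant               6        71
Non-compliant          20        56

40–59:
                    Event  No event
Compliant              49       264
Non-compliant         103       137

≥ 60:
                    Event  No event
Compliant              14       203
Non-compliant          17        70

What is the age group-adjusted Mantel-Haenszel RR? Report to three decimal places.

0.351

RR_MH = Σ(aᵢ·n₀ᵢ/nᵢ) / Σ(cᵢ·n₁ᵢ/nᵢ), with n₁ᵢ = aᵢ+bᵢ (exposed), n₀ᵢ = cᵢ+dᵢ (unexposed), nᵢ = n₁ᵢ+n₀ᵢ.
Stratum 1 (< 40): n₁ = 77, n₀ = 76, n = 153; a·n₀/n = 6·76/153 = 2.9804; c·n₁/n = 20·77/153 = 10.0654
Stratum 2 (40–59): n₁ = 313, n₀ = 240, n = 553; a·n₀/n = 49·240/553 = 21.2658; c·n₁/n = 103·313/553 = 58.2984
Stratum 3 (≥ 60): n₁ = 217, n₀ = 87, n = 304; a·n₀/n = 14·87/304 = 4.0066; c·n₁/n = 17·217/304 = 12.1349
RR_MH = (2.9804 + 21.2658 + 4.0066) / (10.0654 + 58.2984 + 12.1349) = 28.2528 / 80.4986 = 0.35097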